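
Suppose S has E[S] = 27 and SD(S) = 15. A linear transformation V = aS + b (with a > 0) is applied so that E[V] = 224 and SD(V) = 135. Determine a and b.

SD(V) = a·SD(S) (a > 0), so a = 135/15 = 9.
E[V] = a·E[S] + b, so b = 224 − 9·27 = -19.

a = 9, b = -19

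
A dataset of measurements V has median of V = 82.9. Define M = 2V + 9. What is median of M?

median of M = 174.8

A linear map preserves order up to sign, so median of M = a·median of V + b = 2·82.9 + 9 = 174.8.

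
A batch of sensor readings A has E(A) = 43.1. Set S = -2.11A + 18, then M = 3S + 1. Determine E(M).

E(M) = -217.823

E(S) = (-2.11)·43.1 + 18 = -72.941.
E(M) = 3·(-72.941) + 1 = -217.823.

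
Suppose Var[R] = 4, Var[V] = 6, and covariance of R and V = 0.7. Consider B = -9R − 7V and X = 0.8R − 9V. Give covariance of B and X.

covariance of B and X = 401.98

By bilinearity, covariance of B and X = ac·Var[R] + bd·Var[V] + (ad+bc)·covariance of R and V, with a=-9, b=-7, c=0.8, d=-9.
ac·Var[R] = (-9)·0.8·4 = -28.8
bd·Var[V] = (-7)·(-9)·6 = 378
(ad+bc)·covariance of R and V = (75.4)·0.7 = 52.78
covariance of B and X = -28.8 + 378 + 52.78 = 401.98.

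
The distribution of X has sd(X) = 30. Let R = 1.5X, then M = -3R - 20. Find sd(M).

sd(R) = |1.5|·30 = 45.
sd(M) = |-3|·45 = 135.

sd(M) = 135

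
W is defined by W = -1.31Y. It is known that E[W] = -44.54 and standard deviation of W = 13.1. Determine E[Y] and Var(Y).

E[Y] = 34, Var(Y) = 100

From W = -1.31Y: E[W] = a·E[Y] + b, so E[Y] = (E[W] − b)/a = (-44.54 − 0)/(-1.31) = 34.
Var(W) = 13.1² = 171.61.
Var(W) = a²·Var(Y), so Var(Y) = 171.61/(-1.31)² = 100.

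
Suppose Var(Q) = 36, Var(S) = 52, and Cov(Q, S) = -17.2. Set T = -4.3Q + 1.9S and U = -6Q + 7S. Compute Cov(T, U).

Cov(T, U) = 2334.2

By bilinearity, Cov(T, U) = ac·Var(Q) + bd·Var(S) + (ad+bc)·Cov(Q, S), with a=-4.3, b=1.9, c=-6, d=7.
ac·Var(Q) = (-4.3)·(-6)·36 = 928.8
bd·Var(S) = 1.9·7·52 = 691.6
(ad+bc)·Cov(Q, S) = (-41.5)·(-17.2) = 713.8
Cov(T, U) = 928.8 + 691.6 + 713.8 = 2334.2.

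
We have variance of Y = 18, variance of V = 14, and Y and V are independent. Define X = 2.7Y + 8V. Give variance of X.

variance of X = a²·variance of Y + b²·variance of V + 2ab·Cov[Y, V] with a = 2.7, b = 8.
Independence gives Cov[Y, V] = 0.
= 2.7²·18 + 8²·14 + 2·2.7·8·0
= 131.22 + 896 + 0 = 1027.22.

variance of X = 1027.22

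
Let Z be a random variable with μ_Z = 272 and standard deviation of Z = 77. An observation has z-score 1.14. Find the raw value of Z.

Z = 359.78

Z = μ_Z + z·standard deviation of Z = 272 + 1.14·77 = 359.78.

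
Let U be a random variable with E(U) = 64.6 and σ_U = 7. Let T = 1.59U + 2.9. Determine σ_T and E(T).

σ_T = 11.13, E(T) = 105.614

T = 1.59U + 2.9 is linear with a = 1.59, b = 2.9.
σ_T = |a|·σ_U = |1.59|·7 = 11.13.
E(T) = a·E(U) + b = 1.59·64.6 + 2.9 = 105.614.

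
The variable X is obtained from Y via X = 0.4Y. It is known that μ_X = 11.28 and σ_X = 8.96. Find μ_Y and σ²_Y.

From X = 0.4Y: μ_X = a·μ_Y + b, so μ_Y = (μ_X − b)/a = (11.28 − 0)/0.4 = 28.2.
σ²_X = 8.96² = 80.2816.
σ²_X = a²·σ²_Y, so σ²_Y = 80.2816/0.4² = 501.76.

μ_Y = 28.2, σ²_Y = 501.76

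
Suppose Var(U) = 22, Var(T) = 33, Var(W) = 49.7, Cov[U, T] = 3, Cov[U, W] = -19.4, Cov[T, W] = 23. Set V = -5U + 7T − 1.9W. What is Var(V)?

Var(V) = a²·Var(U) + b²·Var(T) + c²·Var(W) + 2ab·Cov[U, T] + 2ac·Cov[U, W] + 2bc·Cov[T, W], with a = -5, b = 7, c = -1.9.
= 550 + 1617 + 179.417 + (-210) + (-368.6) + (-611.8)
= 1156.017.

Var(V) = 1156.017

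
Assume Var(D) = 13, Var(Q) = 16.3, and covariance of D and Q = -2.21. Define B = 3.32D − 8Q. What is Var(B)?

Var(B) = a²·Var(D) + b²·Var(Q) + 2ab·covariance of D and Q with a = 3.32, b = -8.
= 3.32²·13 + (-8)²·16.3 + 2·3.32·(-8)·(-2.21)
= 143.2912 + 1043.2 + 117.3952 = 1303.8864.

Var(B) = 1303.8864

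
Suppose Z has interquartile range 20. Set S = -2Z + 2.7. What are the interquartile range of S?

Under S = aZ + b, IQR(S) = |a|·IQR(Z) = |-2|·20 = 40 (shifts cancel; spread scales by |a|).

IQR(S) = 40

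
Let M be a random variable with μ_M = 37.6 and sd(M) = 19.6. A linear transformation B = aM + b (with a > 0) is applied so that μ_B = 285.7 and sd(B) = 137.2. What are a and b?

a = 7, b = 22.5

sd(B) = a·sd(M) (a > 0), so a = 137.2/19.6 = 7.
μ_B = a·μ_M + b, so b = 285.7 − 7·37.6 = 22.5.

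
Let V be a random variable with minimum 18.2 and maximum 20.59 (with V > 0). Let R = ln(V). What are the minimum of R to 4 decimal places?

ln(V) is increasing on this domain, so min(R) comes from min(V) = 18.2: min(R) = ln(18.2) ≈ 2.9014.

min(R) = 2.9014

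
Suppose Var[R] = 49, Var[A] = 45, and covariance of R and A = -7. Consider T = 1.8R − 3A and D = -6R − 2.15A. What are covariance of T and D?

By bilinearity, covariance of T and D = ac·Var[R] + bd·Var[A] + (ad+bc)·covariance of R and A, with a=1.8, b=-3, c=-6, d=-2.15.
ac·Var[R] = 1.8·(-6)·49 = -529.2
bd·Var[A] = (-3)·(-2.15)·45 = 290.25
(ad+bc)·covariance of R and A = (14.13)·(-7) = -98.91
covariance of T and D = -529.2 + 290.25 + (-98.91) = -337.86.

covariance of T and D = -337.86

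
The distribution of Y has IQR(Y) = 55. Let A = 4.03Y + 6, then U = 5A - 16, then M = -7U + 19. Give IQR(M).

IQR(M) = 7757.75

IQR(A) = |4.03|·55 = 221.65.
IQR(U) = |5|·221.65 = 1108.25.
IQR(M) = |-7|·1108.25 = 7757.75.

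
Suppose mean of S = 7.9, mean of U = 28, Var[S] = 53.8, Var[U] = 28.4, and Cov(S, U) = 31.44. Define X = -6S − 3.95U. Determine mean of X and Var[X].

mean of X = -158, Var[X] = 3870.167

mean of X = (-6)·mean of S + (-3.95)·mean of U = (-6)·7.9 + (-3.95)·28 = -158.
Var[X] = a²·Var[S] + b²·Var[U] + 2ab·Cov(S, U) with a = -6, b = -3.95.
= (-6)²·53.8 + (-3.95)²·28.4 + 2·(-6)·(-3.95)·31.44
= 1936.8 + 443.111 + 1490.256 = 3870.167.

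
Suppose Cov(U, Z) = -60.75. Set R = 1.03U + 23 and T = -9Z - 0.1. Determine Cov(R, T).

Cov(R, T) = 563.1525

Cov(R, T) = a·c·Cov(U, Z) = 1.03·(-9)·(-60.75) = 563.1525. Additive constants drop out.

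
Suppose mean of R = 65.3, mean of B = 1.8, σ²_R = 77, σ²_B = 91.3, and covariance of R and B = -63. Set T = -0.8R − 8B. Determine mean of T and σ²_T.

mean of T = (-0.8)·mean of R + (-8)·mean of B = (-0.8)·65.3 + (-8)·1.8 = -66.64.
σ²_T = a²·σ²_R + b²·σ²_B + 2ab·covariance of R and B with a = -0.8, b = -8.
= (-0.8)²·77 + (-8)²·91.3 + 2·(-0.8)·(-8)·(-63)
= 49.28 + 5843.2 + (-806.4) = 5086.08.

mean of T = -66.64, σ²_T = 5086.08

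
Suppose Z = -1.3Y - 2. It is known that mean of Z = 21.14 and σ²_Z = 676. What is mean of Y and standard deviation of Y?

mean of Y = -17.8, standard deviation of Y = 20

From Z = -1.3Y - 2: mean of Z = a·mean of Y + b, so mean of Y = (mean of Z − b)/a = (21.14 − (-2))/(-1.3) = -17.8.
standard deviation of Z = √676 = 26.
standard deviation of Z = |a|·standard deviation of Y, so standard deviation of Y = 26/|-1.3| = 20.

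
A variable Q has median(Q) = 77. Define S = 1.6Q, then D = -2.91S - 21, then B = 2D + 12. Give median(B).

median(S) = 1.6·77 = 123.2.
median(D) = (-2.91)·123.2 + (-21) = -379.512.
median(B) = 2·(-379.512) + 12 = -747.024.

median(B) = -747.024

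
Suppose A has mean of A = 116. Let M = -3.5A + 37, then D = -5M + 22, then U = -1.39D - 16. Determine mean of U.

mean of U = -2611.13

mean of M = (-3.5)·116 + 37 = -369.
mean of D = (-5)·(-369) + 22 = 1867.
mean of U = (-1.39)·1867 + (-16) = -2611.13.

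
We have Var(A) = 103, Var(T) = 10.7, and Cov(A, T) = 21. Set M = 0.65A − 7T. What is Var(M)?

Var(M) = 376.7175

Var(M) = a²·Var(A) + b²·Var(T) + 2ab·Cov(A, T) with a = 0.65, b = -7.
= 0.65²·103 + (-7)²·10.7 + 2·0.65·(-7)·21
= 43.5175 + 524.3 + (-191.1) = 376.7175.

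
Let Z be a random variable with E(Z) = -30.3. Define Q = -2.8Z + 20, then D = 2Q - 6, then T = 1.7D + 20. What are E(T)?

E(Q) = (-2.8)·(-30.3) + 20 = 104.84.
E(D) = 2·104.84 + (-6) = 203.68.
E(T) = 1.7·203.68 + 20 = 366.256.

E(T) = 366.256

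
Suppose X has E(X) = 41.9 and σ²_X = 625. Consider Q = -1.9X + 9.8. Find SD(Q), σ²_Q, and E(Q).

SD(Q) = 47.5, σ²_Q = 2256.25, E(Q) = -69.81

Q = -1.9X + 9.8 is linear with a = -1.9, b = 9.8.
SD(X) = √625 = 25.
SD(Q) = |a|·SD(X) = |-1.9|·25 = 47.5.
σ²_Q = a²·σ²_X = (-1.9)²·625 = 2256.25 (the additive constant 9.8 does not affect variance).
E(Q) = a·E(X) + b = (-1.9)·41.9 + 9.8 = -69.81.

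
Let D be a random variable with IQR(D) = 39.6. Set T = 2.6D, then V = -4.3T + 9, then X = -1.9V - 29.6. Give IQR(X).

IQR(X) = 841.1832

IQR(T) = |2.6|·39.6 = 102.96.
IQR(V) = |-4.3|·102.96 = 442.728.
IQR(X) = |-1.9|·442.728 = 841.1832.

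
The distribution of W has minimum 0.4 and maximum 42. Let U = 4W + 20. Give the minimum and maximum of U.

a = 4 > 0, so min(U) = a·min(W)+b = 4·0.4 + 20 = 21.6 and max(U) = 4·42 + 20 = 188.

min(U) = 21.6, max(U) = 188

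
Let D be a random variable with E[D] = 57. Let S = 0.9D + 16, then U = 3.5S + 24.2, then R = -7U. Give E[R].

E[R] = -1818.25

E[S] = 0.9·57 + 16 = 67.3.
E[U] = 3.5·67.3 + 24.2 = 259.75.
E[R] = (-7)·259.75 = -1818.25.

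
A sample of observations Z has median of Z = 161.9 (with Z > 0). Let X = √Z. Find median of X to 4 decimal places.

√Z is monotone on this domain, so median of X = √(161.9) ≈ 12.724.

median of X = 12.724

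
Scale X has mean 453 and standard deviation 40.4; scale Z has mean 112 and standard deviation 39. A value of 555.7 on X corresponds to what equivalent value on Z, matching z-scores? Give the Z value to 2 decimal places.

Z = 211.14

z = (555.7 − 453)/40.4 ≈ 2.5421.
Z = 112 + z·39 = 112 + (555.7 − 453)·39/40.4 ≈ 211.14.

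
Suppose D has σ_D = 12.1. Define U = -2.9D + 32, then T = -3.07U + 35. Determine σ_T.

σ_U = |-2.9|·12.1 = 35.09.
σ_T = |-3.07|·35.09 = 107.7263.

σ_T = 107.7263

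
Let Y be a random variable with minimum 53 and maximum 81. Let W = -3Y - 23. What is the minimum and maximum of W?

min(W) = -266, max(W) = -182

a = -3 < 0, so order reverses: min(W) = a·max(Y)+b = (-3)·81 + (-23) = -266; max(W) = a·min(Y)+b = (-3)·53 + (-23) = -182.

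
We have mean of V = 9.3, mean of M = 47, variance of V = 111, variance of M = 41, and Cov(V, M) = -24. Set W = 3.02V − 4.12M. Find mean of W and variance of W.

mean of W = 3.02·mean of V + (-4.12)·mean of M = 3.02·9.3 + (-4.12)·47 = -165.554.
variance of W = a²·variance of V + b²·variance of M + 2ab·Cov(V, M) with a = 3.02, b = -4.12.
= 3.02²·111 + (-4.12)²·41 + 2·3.02·(-4.12)·(-24)
= 1012.3644 + 695.9504 + 597.2352 = 2305.55.

mean of W = -165.554, variance of W = 2305.55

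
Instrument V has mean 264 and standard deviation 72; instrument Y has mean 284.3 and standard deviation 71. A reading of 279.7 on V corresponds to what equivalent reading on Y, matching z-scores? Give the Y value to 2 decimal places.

z = (279.7 − 264)/72 ≈ 0.2181.
Y = 284.3 + z·71 = 284.3 + (279.7 − 264)·71/72 ≈ 299.78.

Y = 299.78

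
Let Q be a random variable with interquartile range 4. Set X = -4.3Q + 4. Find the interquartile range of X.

IQR(X) = 17.2

Under X = aQ + b, IQR(X) = |a|·IQR(Q) = |-4.3|·4 = 17.2 (shifts cancel; spread scales by |a|).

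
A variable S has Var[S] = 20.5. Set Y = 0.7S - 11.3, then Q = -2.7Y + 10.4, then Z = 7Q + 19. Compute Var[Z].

Var[Y] = 0.7²·20.5 = 10.045.
Var[Q] = (-2.7)²·10.045 = 73.22805.
Var[Z] = 7²·73.22805 = 3588.17445.

Var[Z] = 3588.17445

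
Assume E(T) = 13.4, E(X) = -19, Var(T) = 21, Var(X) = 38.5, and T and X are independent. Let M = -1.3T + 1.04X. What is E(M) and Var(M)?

E(M) = -37.18, Var(M) = 77.1316

E(M) = (-1.3)·E(T) + 1.04·E(X) = (-1.3)·13.4 + 1.04·(-19) = -37.18.
Var(M) = a²·Var(T) + b²·Var(X) + 2ab·Cov[T, X] with a = -1.3, b = 1.04.
Independence gives Cov[T, X] = 0.
= (-1.3)²·21 + 1.04²·38.5 + 2·(-1.3)·1.04·0
= 35.49 + 41.6416 + 0 = 77.1316.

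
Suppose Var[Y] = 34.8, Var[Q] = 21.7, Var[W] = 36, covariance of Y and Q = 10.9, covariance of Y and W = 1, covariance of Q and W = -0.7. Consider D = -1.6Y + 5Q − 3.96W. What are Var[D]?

Var[D] = 1062.1176

Var[D] = a²·Var[Y] + b²·Var[Q] + c²·Var[W] + 2ab·covariance of Y and Q + 2ac·covariance of Y and W + 2bc·covariance of Q and W, with a = -1.6, b = 5, c = -3.96.
= 89.088 + 542.5 + 564.5376 + (-174.4) + 12.672 + 27.72
= 1062.1176.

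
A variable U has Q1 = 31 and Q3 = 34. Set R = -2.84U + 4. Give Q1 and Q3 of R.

Q1(R) = -92.56, Q3(R) = -84.04

a = -2.84 < 0 reverses order: Q1(R) comes from Q3(U), Q3(R) from Q1(U).
Q1(R) = (-2.84)·34 + 4 = -92.56; Q3(R) = (-2.84)·31 + 4 = -84.04.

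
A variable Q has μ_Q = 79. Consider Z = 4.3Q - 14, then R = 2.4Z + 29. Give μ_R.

μ_Z = 4.3·79 + (-14) = 325.7.
μ_R = 2.4·325.7 + 29 = 810.68.

μ_R = 810.68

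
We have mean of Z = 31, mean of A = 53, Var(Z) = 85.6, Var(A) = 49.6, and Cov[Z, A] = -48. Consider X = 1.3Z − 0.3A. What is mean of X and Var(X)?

mean of X = 24.4, Var(X) = 186.568

mean of X = 1.3·mean of Z + (-0.3)·mean of A = 1.3·31 + (-0.3)·53 = 24.4.
Var(X) = a²·Var(Z) + b²·Var(A) + 2ab·Cov[Z, A] with a = 1.3, b = -0.3.
= 1.3²·85.6 + (-0.3)²·49.6 + 2·1.3·(-0.3)·(-48)
= 144.664 + 4.464 + 37.44 = 186.568.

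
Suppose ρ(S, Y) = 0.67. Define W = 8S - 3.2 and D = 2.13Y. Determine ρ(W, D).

Linear rescalings preserve correlation up to sign; here the slopes 8 and 2.13 have the same sign, so ρ(W, D) = ρ(S, Y) = 0.67.

ρ(W, D) = 0.67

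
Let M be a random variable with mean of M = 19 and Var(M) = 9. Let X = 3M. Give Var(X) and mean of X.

Var(X) = 81, mean of X = 57

X = 3M is linear with a = 3, b = 0.
Var(X) = a²·Var(M) = 3²·9 = 81.
mean of X = a·mean of M + b = 3·19 = 57.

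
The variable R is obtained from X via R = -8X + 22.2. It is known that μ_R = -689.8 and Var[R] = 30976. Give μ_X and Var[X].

From R = -8X + 22.2: μ_R = a·μ_X + b, so μ_X = (μ_R − b)/a = (-689.8 − 22.2)/(-8) = 89.
Var[R] = a²·Var[X], so Var[X] = 30976/(-8)² = 484.

μ_X = 89, Var[X] = 484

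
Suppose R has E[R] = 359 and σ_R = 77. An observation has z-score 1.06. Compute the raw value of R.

R = 440.62

R = E[R] + z·σ_R = 359 + 1.06·77 = 440.62.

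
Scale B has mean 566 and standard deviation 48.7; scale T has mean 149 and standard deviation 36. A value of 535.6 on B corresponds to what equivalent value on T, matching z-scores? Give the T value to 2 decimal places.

z = (535.6 − 566)/48.7 ≈ -0.6242.
T = 149 + z·36 = 149 + (535.6 − 566)·36/48.7 ≈ 126.53.

T = 126.53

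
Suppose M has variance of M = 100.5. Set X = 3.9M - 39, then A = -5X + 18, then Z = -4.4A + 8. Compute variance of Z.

variance of X = 3.9²·100.5 = 1528.605.
variance of A = (-5)²·1528.605 = 38215.125.
variance of Z = (-4.4)²·38215.125 = 739844.82.

variance of Z = 739844.82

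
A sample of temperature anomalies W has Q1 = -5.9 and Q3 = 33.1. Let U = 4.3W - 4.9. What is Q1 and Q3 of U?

a = 4.3 > 0: Q1(U) = a·Q1(W)+b = -30.27, Q3(U) = a·Q3(W)+b = 137.43.

Q1(U) = -30.27, Q3(U) = 137.43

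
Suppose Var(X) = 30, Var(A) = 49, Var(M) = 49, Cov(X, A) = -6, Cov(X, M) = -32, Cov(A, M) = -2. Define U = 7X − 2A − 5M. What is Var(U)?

Var(U) = a²·Var(X) + b²·Var(A) + c²·Var(M) + 2ab·Cov(X, A) + 2ac·Cov(X, M) + 2bc·Cov(A, M), with a = 7, b = -2, c = -5.
= 1470 + 196 + 1225 + 168 + 2240 + (-40)
= 5259.

Var(U) = 5259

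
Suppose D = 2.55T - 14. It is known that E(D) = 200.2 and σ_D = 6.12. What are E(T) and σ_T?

E(T) = 84, σ_T = 2.4

From D = 2.55T - 14: E(D) = a·E(T) + b, so E(T) = (E(D) − b)/a = (200.2 − (-14))/2.55 = 84.
σ_D = |a|·σ_T, so σ_T = 6.12/|2.55| = 2.4.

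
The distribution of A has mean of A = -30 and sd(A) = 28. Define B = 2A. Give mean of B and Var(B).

B = 2A is linear with a = 2, b = 0.
mean of B = a·mean of A + b = 2·(-30) = -60.
Var(A) = 28² = 784.
Var(B) = a²·Var(A) = 2²·784 = 3136.

mean of B = -60, Var(B) = 3136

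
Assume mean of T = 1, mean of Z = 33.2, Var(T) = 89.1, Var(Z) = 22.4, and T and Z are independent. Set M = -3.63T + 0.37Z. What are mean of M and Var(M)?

mean of M = (-3.63)·mean of T + 0.37·mean of Z = (-3.63)·1 + 0.37·33.2 = 8.654.
Var(M) = a²·Var(T) + b²·Var(Z) + 2ab·covariance of T and Z with a = -3.63, b = 0.37.
Independence gives covariance of T and Z = 0.
= (-3.63)²·89.1 + 0.37²·22.4 + 2·(-3.63)·0.37·0
= 1174.06179 + 3.06656 + 0 = 1177.12835.

mean of M = 8.654, Var(M) = 1177.12835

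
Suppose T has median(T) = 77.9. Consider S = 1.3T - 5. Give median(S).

median(S) = 96.27

A linear map preserves order up to sign, so median(S) = a·median(T) + b = 1.3·77.9 + (-5) = 96.27.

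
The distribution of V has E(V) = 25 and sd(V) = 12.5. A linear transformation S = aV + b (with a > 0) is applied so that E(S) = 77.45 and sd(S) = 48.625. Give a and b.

sd(S) = a·sd(V) (a > 0), so a = 48.625/12.5 = 3.89.
E(S) = a·E(V) + b, so b = 77.45 − 3.89·25 = -19.8.

a = 3.89, b = -19.8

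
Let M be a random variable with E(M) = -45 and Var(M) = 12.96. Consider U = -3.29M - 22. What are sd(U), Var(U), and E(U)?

sd(U) = 11.844, Var(U) = 140.280336, E(U) = 126.05

U = -3.29M - 22 is linear with a = -3.29, b = -22.
sd(M) = √12.96 = 3.6.
sd(U) = |a|·sd(M) = |-3.29|·3.6 = 11.844.
Var(U) = a²·Var(M) = (-3.29)²·12.96 = 140.280336 (the additive constant -22 does not affect variance).
E(U) = a·E(M) + b = (-3.29)·(-45) + (-22) = 126.05.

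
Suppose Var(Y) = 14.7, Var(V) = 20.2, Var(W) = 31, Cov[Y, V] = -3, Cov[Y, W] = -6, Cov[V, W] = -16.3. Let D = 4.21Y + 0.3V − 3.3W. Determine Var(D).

Var(D) = a²·Var(Y) + b²·Var(V) + c²·Var(W) + 2ab·Cov[Y, V] + 2ac·Cov[Y, W] + 2bc·Cov[V, W], with a = 4.21, b = 0.3, c = -3.3.
= 260.54427 + 1.818 + 337.59 + (-7.578) + 166.716 + 32.274
= 791.36427.

Var(D) = 791.36427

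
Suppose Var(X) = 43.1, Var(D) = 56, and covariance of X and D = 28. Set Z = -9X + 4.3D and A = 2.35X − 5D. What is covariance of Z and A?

covariance of Z and A = -572.625

By bilinearity, covariance of Z and A = ac·Var(X) + bd·Var(D) + (ad+bc)·covariance of X and D, with a=-9, b=4.3, c=2.35, d=-5.
ac·Var(X) = (-9)·2.35·43.1 = -911.565
bd·Var(D) = 4.3·(-5)·56 = -1204
(ad+bc)·covariance of X and D = (55.105)·28 = 1542.94
covariance of Z and A = -911.565 + (-1204) + 1542.94 = -572.625.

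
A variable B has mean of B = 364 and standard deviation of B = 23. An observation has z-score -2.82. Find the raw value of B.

B = 299.14

B = mean of B + z·standard deviation of B = 364 + (-2.82)·23 = 299.14.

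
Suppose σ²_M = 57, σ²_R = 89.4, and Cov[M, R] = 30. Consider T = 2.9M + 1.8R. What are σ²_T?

σ²_T = 1082.226

σ²_T = a²·σ²_M + b²·σ²_R + 2ab·Cov[M, R] with a = 2.9, b = 1.8.
= 2.9²·57 + 1.8²·89.4 + 2·2.9·1.8·30
= 479.37 + 289.656 + 313.2 = 1082.226.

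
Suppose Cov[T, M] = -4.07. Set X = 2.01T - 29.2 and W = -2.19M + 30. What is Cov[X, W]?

Cov[X, W] = 17.915733

Cov[X, W] = a·c·Cov[T, M] = 2.01·(-2.19)·(-4.07) = 17.915733. Additive constants drop out.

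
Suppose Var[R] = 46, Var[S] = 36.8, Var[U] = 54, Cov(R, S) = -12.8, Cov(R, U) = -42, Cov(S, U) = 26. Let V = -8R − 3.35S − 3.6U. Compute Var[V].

Var[V] = 1578.668

Var[V] = a²·Var[R] + b²·Var[S] + c²·Var[U] + 2ab·Cov(R, S) + 2ac·Cov(R, U) + 2bc·Cov(S, U), with a = -8, b = -3.35, c = -3.6.
= 2944 + 412.988 + 699.84 + (-686.08) + (-2419.2) + 627.12
= 1578.668.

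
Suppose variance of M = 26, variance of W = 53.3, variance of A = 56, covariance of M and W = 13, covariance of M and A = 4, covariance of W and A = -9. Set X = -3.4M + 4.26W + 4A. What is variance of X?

variance of X = a²·variance of M + b²·variance of W + c²·variance of A + 2ab·covariance of M and W + 2ac·covariance of M and A + 2bc·covariance of W and A, with a = -3.4, b = 4.26, c = 4.
= 300.56 + 967.26708 + 896 + (-376.584) + (-108.8) + (-306.72)
= 1371.72308.

variance of X = 1371.72308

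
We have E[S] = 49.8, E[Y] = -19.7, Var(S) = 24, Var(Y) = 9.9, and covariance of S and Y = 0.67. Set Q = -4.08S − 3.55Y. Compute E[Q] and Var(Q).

E[Q] = (-4.08)·E[S] + (-3.55)·E[Y] = (-4.08)·49.8 + (-3.55)·(-19.7) = -133.249.
Var(Q) = a²·Var(S) + b²·Var(Y) + 2ab·covariance of S and Y with a = -4.08, b = -3.55.
= (-4.08)²·24 + (-3.55)²·9.9 + 2·(-4.08)·(-3.55)·0.67
= 399.5136 + 124.76475 + 19.40856 = 543.68691.

E[Q] = -133.249, Var(Q) = 543.68691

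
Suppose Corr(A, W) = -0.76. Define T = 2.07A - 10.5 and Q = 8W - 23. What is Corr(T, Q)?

Corr(T, Q) = -0.76

Linear rescalings preserve correlation up to sign; here the slopes 2.07 and 8 have the same sign, so Corr(T, Q) = Corr(A, W) = -0.76.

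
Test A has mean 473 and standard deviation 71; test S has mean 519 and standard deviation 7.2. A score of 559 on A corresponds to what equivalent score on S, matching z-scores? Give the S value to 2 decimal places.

S = 527.72

z = (559 − 473)/71 ≈ 1.2113.
S = 519 + z·7.2 = 519 + (559 − 473)·7.2/71 ≈ 527.72.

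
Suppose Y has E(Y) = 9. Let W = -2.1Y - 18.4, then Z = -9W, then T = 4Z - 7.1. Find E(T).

E(T) = 1335.7

E(W) = (-2.1)·9 + (-18.4) = -37.3.
E(Z) = (-9)·(-37.3) = 335.7.
E(T) = 4·335.7 + (-7.1) = 1335.7.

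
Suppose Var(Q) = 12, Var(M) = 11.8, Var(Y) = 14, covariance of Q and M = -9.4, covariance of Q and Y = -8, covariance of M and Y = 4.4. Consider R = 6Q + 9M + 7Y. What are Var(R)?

Var(R) = 941

Var(R) = a²·Var(Q) + b²·Var(M) + c²·Var(Y) + 2ab·covariance of Q and M + 2ac·covariance of Q and Y + 2bc·covariance of M and Y, with a = 6, b = 9, c = 7.
= 432 + 955.8 + 686 + (-1015.2) + (-672) + 554.4
= 941.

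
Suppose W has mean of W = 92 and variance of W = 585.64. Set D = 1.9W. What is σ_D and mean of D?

D = 1.9W is linear with a = 1.9, b = 0.
σ_W = √585.64 = 24.2.
σ_D = |a|·σ_W = |1.9|·24.2 = 45.98.
mean of D = a·mean of W + b = 1.9·92 = 174.8.

σ_D = 45.98, mean of D = 174.8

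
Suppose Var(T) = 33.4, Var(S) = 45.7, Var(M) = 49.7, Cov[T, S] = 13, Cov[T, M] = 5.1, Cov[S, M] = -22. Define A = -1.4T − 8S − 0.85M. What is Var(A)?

Var(A) = 3030.31025

Var(A) = a²·Var(T) + b²·Var(S) + c²·Var(M) + 2ab·Cov[T, S] + 2ac·Cov[T, M] + 2bc·Cov[S, M], with a = -1.4, b = -8, c = -0.85.
= 65.464 + 2924.8 + 35.90825 + 291.2 + 12.138 + (-299.2)
= 3030.31025.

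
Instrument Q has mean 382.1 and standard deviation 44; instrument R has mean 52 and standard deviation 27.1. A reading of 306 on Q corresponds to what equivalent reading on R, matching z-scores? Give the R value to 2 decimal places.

R = 5.13

z = (306 − 382.1)/44 ≈ -1.7295.
R = 52 + z·27.1 = 52 + (306 − 382.1)·27.1/44 ≈ 5.13.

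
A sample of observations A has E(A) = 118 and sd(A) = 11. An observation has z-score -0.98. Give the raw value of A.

A = 107.22

A = E(A) + z·sd(A) = 118 + (-0.98)·11 = 107.22.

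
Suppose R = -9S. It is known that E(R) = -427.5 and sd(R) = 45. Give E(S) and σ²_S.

E(S) = 47.5, σ²_S = 25

From R = -9S: E(R) = a·E(S) + b, so E(S) = (E(R) − b)/a = (-427.5 − 0)/(-9) = 47.5.
σ²_R = 45² = 2025.
σ²_R = a²·σ²_S, so σ²_S = 2025/(-9)² = 25.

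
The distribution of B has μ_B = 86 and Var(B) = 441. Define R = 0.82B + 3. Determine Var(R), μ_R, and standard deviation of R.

R = 0.82B + 3 is linear with a = 0.82, b = 3.
Var(R) = a²·Var(B) = 0.82²·441 = 296.5284 (the additive constant 3 does not affect variance).
μ_R = a·μ_B + b = 0.82·86 + 3 = 73.52.
standard deviation of B = √441 = 21.
standard deviation of R = |a|·standard deviation of B = |0.82|·21 = 17.22.

Var(R) = 296.5284, μ_R = 73.52, standard deviation of R = 17.22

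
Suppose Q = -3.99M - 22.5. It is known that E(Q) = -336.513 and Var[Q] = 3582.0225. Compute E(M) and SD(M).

E(M) = 78.7, SD(M) = 15

From Q = -3.99M - 22.5: E(Q) = a·E(M) + b, so E(M) = (E(Q) − b)/a = (-336.513 − (-22.5))/(-3.99) = 78.7.
SD(Q) = √3582.0225 = 59.85.
SD(Q) = |a|·SD(M), so SD(M) = 59.85/|-3.99| = 15.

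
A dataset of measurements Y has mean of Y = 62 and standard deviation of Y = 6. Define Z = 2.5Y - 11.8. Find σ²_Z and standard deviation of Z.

σ²_Z = 225, standard deviation of Z = 15

Z = 2.5Y - 11.8 is linear with a = 2.5, b = -11.8.
σ²_Y = 6² = 36.
σ²_Z = a²·σ²_Y = 2.5²·36 = 225 (the additive constant -11.8 does not affect variance).
standard deviation of Z = |a|·standard deviation of Y = |2.5|·6 = 15.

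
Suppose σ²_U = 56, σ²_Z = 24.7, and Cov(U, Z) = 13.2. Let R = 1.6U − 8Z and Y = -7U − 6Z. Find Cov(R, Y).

By bilinearity, Cov(R, Y) = ac·σ²_U + bd·σ²_Z + (ad+bc)·Cov(U, Z), with a=1.6, b=-8, c=-7, d=-6.
ac·σ²_U = 1.6·(-7)·56 = -627.2
bd·σ²_Z = (-8)·(-6)·24.7 = 1185.6
(ad+bc)·Cov(U, Z) = (46.4)·13.2 = 612.48
Cov(R, Y) = -627.2 + 1185.6 + 612.48 = 1170.88.

Cov(R, Y) = 1170.88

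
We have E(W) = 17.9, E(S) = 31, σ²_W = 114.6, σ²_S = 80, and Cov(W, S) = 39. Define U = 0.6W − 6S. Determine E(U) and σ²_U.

E(U) = -175.26, σ²_U = 2640.456

E(U) = 0.6·E(W) + (-6)·E(S) = 0.6·17.9 + (-6)·31 = -175.26.
σ²_U = a²·σ²_W + b²·σ²_S + 2ab·Cov(W, S) with a = 0.6, b = -6.
= 0.6²·114.6 + (-6)²·80 + 2·0.6·(-6)·39
= 41.256 + 2880 + (-280.8) = 2640.456.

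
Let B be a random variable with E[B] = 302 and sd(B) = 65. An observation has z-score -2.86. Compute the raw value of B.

B = E[B] + z·sd(B) = 302 + (-2.86)·65 = 116.1.

B = 116.1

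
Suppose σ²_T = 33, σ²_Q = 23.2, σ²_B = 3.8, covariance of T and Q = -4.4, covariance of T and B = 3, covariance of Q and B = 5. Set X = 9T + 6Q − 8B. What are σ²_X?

σ²_X = 2364.2

σ²_X = a²·σ²_T + b²·σ²_Q + c²·σ²_B + 2ab·covariance of T and Q + 2ac·covariance of T and B + 2bc·covariance of Q and B, with a = 9, b = 6, c = -8.
= 2673 + 835.2 + 243.2 + (-475.2) + (-432) + (-480)
= 2364.2.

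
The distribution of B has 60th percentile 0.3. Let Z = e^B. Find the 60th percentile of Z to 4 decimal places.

e^B is increasing, so P_{60}(Z) = g(P_{60}(B)) ≈ 1.3499.

60th percentile of Z = 1.3499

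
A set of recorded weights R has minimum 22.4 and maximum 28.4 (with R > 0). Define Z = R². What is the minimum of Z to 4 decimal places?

R² is increasing on this domain, so min(Z) comes from min(R) = 22.4: min(Z) = square(22.4) = 501.76.

min(Z) = 501.76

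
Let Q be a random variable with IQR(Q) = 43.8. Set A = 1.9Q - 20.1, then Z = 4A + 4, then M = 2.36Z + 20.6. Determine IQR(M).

IQR(M) = 785.5968

IQR(A) = |1.9|·43.8 = 83.22.
IQR(Z) = |4|·83.22 = 332.88.
IQR(M) = |2.36|·332.88 = 785.5968.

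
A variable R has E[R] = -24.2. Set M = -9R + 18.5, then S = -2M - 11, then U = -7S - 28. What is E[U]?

E[U] = 3357.2

E[M] = (-9)·(-24.2) + 18.5 = 236.3.
E[S] = (-2)·236.3 + (-11) = -483.6.
E[U] = (-7)·(-483.6) + (-28) = 3357.2.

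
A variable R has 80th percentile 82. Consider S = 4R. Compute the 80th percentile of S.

Since a = 4 > 0 the transformation is increasing, so the 80th percentile of S = a·(P_{80} of R) + b = 4·82 = 328.

80th percentile of S = 328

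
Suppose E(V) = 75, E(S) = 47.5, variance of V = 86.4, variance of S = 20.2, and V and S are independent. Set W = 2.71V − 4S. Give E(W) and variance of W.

E(W) = 2.71·E(V) + (-4)·E(S) = 2.71·75 + (-4)·47.5 = 13.25.
variance of W = a²·variance of V + b²·variance of S + 2ab·Cov[V, S] with a = 2.71, b = -4.
Independence gives Cov[V, S] = 0.
= 2.71²·86.4 + (-4)²·20.2 + 2·2.71·(-4)·0
= 634.53024 + 323.2 + 0 = 957.73024.

E(W) = 13.25, variance of W = 957.73024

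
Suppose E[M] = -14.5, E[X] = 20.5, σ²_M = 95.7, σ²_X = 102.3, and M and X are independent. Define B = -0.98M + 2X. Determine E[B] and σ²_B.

E[B] = 55.21, σ²_B = 501.11028

E[B] = (-0.98)·E[M] + 2·E[X] = (-0.98)·(-14.5) + 2·20.5 = 55.21.
σ²_B = a²·σ²_M + b²·σ²_X + 2ab·covariance of M and X with a = -0.98, b = 2.
Independence gives covariance of M and X = 0.
= (-0.98)²·95.7 + 2²·102.3 + 2·(-0.98)·2·0
= 91.91028 + 409.2 + 0 = 501.11028.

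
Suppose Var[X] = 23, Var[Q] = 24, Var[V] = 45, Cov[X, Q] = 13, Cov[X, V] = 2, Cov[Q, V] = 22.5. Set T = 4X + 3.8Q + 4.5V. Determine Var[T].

Var[T] = a²·Var[X] + b²·Var[Q] + c²·Var[V] + 2ab·Cov[X, Q] + 2ac·Cov[X, V] + 2bc·Cov[Q, V], with a = 4, b = 3.8, c = 4.5.
= 368 + 346.56 + 911.25 + 395.2 + 72 + 769.5
= 2862.51.

Var[T] = 2862.51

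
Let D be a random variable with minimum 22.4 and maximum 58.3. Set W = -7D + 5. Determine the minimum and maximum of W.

min(W) = -403.1, max(W) = -151.8

a = -7 < 0, so order reverses: min(W) = a·max(D)+b = (-7)·58.3 + 5 = -403.1; max(W) = a·min(D)+b = (-7)·22.4 + 5 = -151.8.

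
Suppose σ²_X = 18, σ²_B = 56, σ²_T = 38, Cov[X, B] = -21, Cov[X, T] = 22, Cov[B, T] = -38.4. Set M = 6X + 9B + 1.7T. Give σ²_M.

σ²_M = 2299.58

σ²_M = a²·σ²_X + b²·σ²_B + c²·σ²_T + 2ab·Cov[X, B] + 2ac·Cov[X, T] + 2bc·Cov[B, T], with a = 6, b = 9, c = 1.7.
= 648 + 4536 + 109.82 + (-2268) + 448.8 + (-1175.04)
= 2299.58.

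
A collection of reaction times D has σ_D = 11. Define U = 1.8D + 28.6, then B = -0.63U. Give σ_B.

σ_B = 12.474

σ_U = |1.8|·11 = 19.8.
σ_B = |-0.63|·19.8 = 12.474.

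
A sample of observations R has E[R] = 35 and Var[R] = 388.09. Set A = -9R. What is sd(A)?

sd(A) = 177.3

A = -9R is linear with a = -9, b = 0.
sd(R) = √388.09 = 19.7.
sd(A) = |a|·sd(R) = |-9|·19.7 = 177.3.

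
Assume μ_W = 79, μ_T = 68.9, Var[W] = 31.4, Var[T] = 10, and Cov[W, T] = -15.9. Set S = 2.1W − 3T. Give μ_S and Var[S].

μ_S = -40.8, Var[S] = 428.814

μ_S = 2.1·μ_W + (-3)·μ_T = 2.1·79 + (-3)·68.9 = -40.8.
Var[S] = a²·Var[W] + b²·Var[T] + 2ab·Cov[W, T] with a = 2.1, b = -3.
= 2.1²·31.4 + (-3)²·10 + 2·2.1·(-3)·(-15.9)
= 138.474 + 90 + 200.34 = 428.814.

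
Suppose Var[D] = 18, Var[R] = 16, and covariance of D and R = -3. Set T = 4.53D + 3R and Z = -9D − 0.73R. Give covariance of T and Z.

covariance of T and Z = -677.9793

By bilinearity, covariance of T and Z = ac·Var[D] + bd·Var[R] + (ad+bc)·covariance of D and R, with a=4.53, b=3, c=-9, d=-0.73.
ac·Var[D] = 4.53·(-9)·18 = -733.86
bd·Var[R] = 3·(-0.73)·16 = -35.04
(ad+bc)·covariance of D and R = (-30.3069)·(-3) = 90.9207
covariance of T and Z = -733.86 + (-35.04) + 90.9207 = -677.9793.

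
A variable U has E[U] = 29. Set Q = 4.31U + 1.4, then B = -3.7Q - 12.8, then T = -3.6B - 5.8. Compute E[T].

E[Q] = 4.31·29 + 1.4 = 126.39.
E[B] = (-3.7)·126.39 + (-12.8) = -480.443.
E[T] = (-3.6)·(-480.443) + (-5.8) = 1723.7948.

E[T] = 1723.7948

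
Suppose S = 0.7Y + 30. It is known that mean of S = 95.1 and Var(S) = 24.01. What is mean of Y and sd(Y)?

mean of Y = 93, sd(Y) = 7

From S = 0.7Y + 30: mean of S = a·mean of Y + b, so mean of Y = (mean of S − b)/a = (95.1 − 30)/0.7 = 93.
sd(S) = √24.01 = 4.9.
sd(S) = |a|·sd(Y), so sd(Y) = 4.9/|0.7| = 7.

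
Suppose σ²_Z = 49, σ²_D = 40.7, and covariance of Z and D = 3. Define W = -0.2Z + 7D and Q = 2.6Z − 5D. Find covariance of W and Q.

By bilinearity, covariance of W and Q = ac·σ²_Z + bd·σ²_D + (ad+bc)·covariance of Z and D, with a=-0.2, b=7, c=2.6, d=-5.
ac·σ²_Z = (-0.2)·2.6·49 = -25.48
bd·σ²_D = 7·(-5)·40.7 = -1424.5
(ad+bc)·covariance of Z and D = (19.2)·3 = 57.6
covariance of W and Q = -25.48 + (-1424.5) + 57.6 = -1392.38.

covariance of W and Q = -1392.38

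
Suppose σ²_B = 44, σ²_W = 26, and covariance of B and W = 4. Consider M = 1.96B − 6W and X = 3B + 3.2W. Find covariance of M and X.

By bilinearity, covariance of M and X = ac·σ²_B + bd·σ²_W + (ad+bc)·covariance of B and W, with a=1.96, b=-6, c=3, d=3.2.
ac·σ²_B = 1.96·3·44 = 258.72
bd·σ²_W = (-6)·3.2·26 = -499.2
(ad+bc)·covariance of B and W = (-11.728)·4 = -46.912
covariance of M and X = 258.72 + (-499.2) + (-46.912) = -287.392.

covariance of M and X = -287.392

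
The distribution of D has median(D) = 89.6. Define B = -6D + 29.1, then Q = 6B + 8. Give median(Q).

median(B) = (-6)·89.6 + 29.1 = -508.5.
median(Q) = 6·(-508.5) + 8 = -3043.

median(Q) = -3043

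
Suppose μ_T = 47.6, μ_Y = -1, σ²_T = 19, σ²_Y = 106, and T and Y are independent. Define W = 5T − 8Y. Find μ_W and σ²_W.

μ_W = 5·μ_T + (-8)·μ_Y = 5·47.6 + (-8)·(-1) = 246.
σ²_W = a²·σ²_T + b²·σ²_Y + 2ab·Cov[T, Y] with a = 5, b = -8.
Independence gives Cov[T, Y] = 0.
= 5²·19 + (-8)²·106 + 2·5·(-8)·0
= 475 + 6784 + 0 = 7259.

μ_W = 246, σ²_W = 7259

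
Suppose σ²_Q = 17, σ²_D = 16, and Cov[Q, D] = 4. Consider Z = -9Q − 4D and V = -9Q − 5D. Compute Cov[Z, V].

Cov[Z, V] = 2021

By bilinearity, Cov[Z, V] = ac·σ²_Q + bd·σ²_D + (ad+bc)·Cov[Q, D], with a=-9, b=-4, c=-9, d=-5.
ac·σ²_Q = (-9)·(-9)·17 = 1377
bd·σ²_D = (-4)·(-5)·16 = 320
(ad+bc)·Cov[Q, D] = (81)·4 = 324
Cov[Z, V] = 1377 + 320 + 324 = 2021.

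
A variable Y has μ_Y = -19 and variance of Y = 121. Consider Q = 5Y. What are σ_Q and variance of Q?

σ_Q = 55, variance of Q = 3025

Q = 5Y is linear with a = 5, b = 0.
σ_Y = √121 = 11.
σ_Q = |a|·σ_Y = |5|·11 = 55.
variance of Q = a²·variance of Y = 5²·121 = 3025.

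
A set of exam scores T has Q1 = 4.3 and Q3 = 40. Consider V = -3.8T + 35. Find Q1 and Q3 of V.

a = -3.8 < 0 reverses order: Q1(V) comes from Q3(T), Q3(V) from Q1(T).
Q1(V) = (-3.8)·40 + 35 = -117; Q3(V) = (-3.8)·4.3 + 35 = 18.66.

Q1(V) = -117, Q3(V) = 18.66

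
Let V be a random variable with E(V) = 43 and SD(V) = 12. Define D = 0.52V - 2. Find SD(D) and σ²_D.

D = 0.52V - 2 is linear with a = 0.52, b = -2.
SD(D) = |a|·SD(V) = |0.52|·12 = 6.24.
σ²_V = 12² = 144.
σ²_D = a²·σ²_V = 0.52²·144 = 38.9376 (the additive constant -2 does not affect variance).

SD(D) = 6.24, σ²_D = 38.9376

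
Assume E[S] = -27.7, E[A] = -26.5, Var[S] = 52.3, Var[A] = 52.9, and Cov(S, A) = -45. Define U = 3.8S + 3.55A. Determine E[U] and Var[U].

E[U] = -199.335, Var[U] = 207.78425

E[U] = 3.8·E[S] + 3.55·E[A] = 3.8·(-27.7) + 3.55·(-26.5) = -199.335.
Var[U] = a²·Var[S] + b²·Var[A] + 2ab·Cov(S, A) with a = 3.8, b = 3.55.
= 3.8²·52.3 + 3.55²·52.9 + 2·3.8·3.55·(-45)
= 755.212 + 666.67225 + (-1214.1) = 207.78425.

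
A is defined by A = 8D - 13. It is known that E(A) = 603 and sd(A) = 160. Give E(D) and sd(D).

E(D) = 77, sd(D) = 20

From A = 8D - 13: E(A) = a·E(D) + b, so E(D) = (E(A) − b)/a = (603 − (-13))/8 = 77.
sd(A) = |a|·sd(D), so sd(D) = 160/|8| = 20.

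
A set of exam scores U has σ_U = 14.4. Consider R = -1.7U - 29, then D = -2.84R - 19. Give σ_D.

σ_D = 69.5232

σ_R = |-1.7|·14.4 = 24.48.
σ_D = |-2.84|·24.48 = 69.5232.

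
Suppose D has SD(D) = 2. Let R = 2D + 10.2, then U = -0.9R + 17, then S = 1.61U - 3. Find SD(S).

SD(R) = |2|·2 = 4.
SD(U) = |-0.9|·4 = 3.6.
SD(S) = |1.61|·3.6 = 5.796.

SD(S) = 5.796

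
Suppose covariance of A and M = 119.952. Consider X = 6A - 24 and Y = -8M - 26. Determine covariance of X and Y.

covariance of X and Y = -5757.696

covariance of X and Y = a·c·covariance of A and M = 6·(-8)·119.952 = -5757.696. Additive constants drop out.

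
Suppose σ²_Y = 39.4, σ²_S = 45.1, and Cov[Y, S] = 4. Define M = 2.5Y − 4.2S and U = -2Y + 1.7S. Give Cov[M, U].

Cov[M, U] = -468.414

By bilinearity, Cov[M, U] = ac·σ²_Y + bd·σ²_S + (ad+bc)·Cov[Y, S], with a=2.5, b=-4.2, c=-2, d=1.7.
ac·σ²_Y = 2.5·(-2)·39.4 = -197
bd·σ²_S = (-4.2)·1.7·45.1 = -322.014
(ad+bc)·Cov[Y, S] = (12.65)·4 = 50.6
Cov[M, U] = -197 + (-322.014) + 50.6 = -468.414.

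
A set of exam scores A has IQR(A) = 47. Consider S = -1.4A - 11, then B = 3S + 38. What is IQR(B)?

IQR(S) = |-1.4|·47 = 65.8.
IQR(B) = |3|·65.8 = 197.4.

IQR(B) = 197.4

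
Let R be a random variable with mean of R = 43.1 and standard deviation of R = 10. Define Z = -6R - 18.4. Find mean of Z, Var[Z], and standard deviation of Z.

mean of Z = -277, Var[Z] = 3600, standard deviation of Z = 60

Z = -6R - 18.4 is linear with a = -6, b = -18.4.
mean of Z = a·mean of R + b = (-6)·43.1 + (-18.4) = -277.
Var[R] = 10² = 100.
Var[Z] = a²·Var[R] = (-6)²·100 = 3600 (the additive constant -18.4 does not affect variance).
standard deviation of Z = |a|·standard deviation of R = |-6|·10 = 60.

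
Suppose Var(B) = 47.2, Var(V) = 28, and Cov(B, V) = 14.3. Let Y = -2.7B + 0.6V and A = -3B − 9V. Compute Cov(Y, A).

Cov(Y, A) = 552.87

By bilinearity, Cov(Y, A) = ac·Var(B) + bd·Var(V) + (ad+bc)·Cov(B, V), with a=-2.7, b=0.6, c=-3, d=-9.
ac·Var(B) = (-2.7)·(-3)·47.2 = 382.32
bd·Var(V) = 0.6·(-9)·28 = -151.2
(ad+bc)·Cov(B, V) = (22.5)·14.3 = 321.75
Cov(Y, A) = 382.32 + (-151.2) + 321.75 = 552.87.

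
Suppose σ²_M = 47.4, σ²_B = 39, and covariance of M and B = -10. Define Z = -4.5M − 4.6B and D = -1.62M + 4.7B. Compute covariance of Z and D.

By bilinearity, covariance of Z and D = ac·σ²_M + bd·σ²_B + (ad+bc)·covariance of M and B, with a=-4.5, b=-4.6, c=-1.62, d=4.7.
ac·σ²_M = (-4.5)·(-1.62)·47.4 = 345.546
bd·σ²_B = (-4.6)·4.7·39 = -843.18
(ad+bc)·covariance of M and B = (-13.698)·(-10) = 136.98
covariance of Z and D = 345.546 + (-843.18) + 136.98 = -360.654.

covariance of Z and D = -360.654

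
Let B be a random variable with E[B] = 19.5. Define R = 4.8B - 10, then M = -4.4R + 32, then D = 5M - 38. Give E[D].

E[D] = -1717.2

E[R] = 4.8·19.5 + (-10) = 83.6.
E[M] = (-4.4)·83.6 + 32 = -335.84.
E[D] = 5·(-335.84) + (-38) = -1717.2.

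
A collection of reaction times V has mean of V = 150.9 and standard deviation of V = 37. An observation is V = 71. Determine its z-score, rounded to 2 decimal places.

z = -2.16

z = (V − mean of V) / standard deviation of V = (71 − 150.9) / 37 ≈ -2.16.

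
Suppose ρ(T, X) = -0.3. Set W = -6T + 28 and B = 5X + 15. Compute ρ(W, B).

ρ(W, B) = 0.3

Linear rescalings preserve |correlation|; the slopes -6 and 5 have opposite signs, so the correlation flips sign: ρ(W, B) = −ρ(T, X) = 0.3.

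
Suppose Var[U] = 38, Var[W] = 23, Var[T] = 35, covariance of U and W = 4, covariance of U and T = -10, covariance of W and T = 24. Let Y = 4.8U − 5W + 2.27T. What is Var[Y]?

Var[Y] = 676.1515

Var[Y] = a²·Var[U] + b²·Var[W] + c²·Var[T] + 2ab·covariance of U and W + 2ac·covariance of U and T + 2bc·covariance of W and T, with a = 4.8, b = -5, c = 2.27.
= 875.52 + 575 + 180.3515 + (-192) + (-217.92) + (-544.8)
= 676.1515.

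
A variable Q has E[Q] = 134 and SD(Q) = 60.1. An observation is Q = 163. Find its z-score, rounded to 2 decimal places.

z = 0.48

z = (Q − E[Q]) / SD(Q) = (163 − 134) / 60.1 ≈ 0.48.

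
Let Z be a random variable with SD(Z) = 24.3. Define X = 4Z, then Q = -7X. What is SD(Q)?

SD(Q) = 680.4

SD(X) = |4|·24.3 = 97.2.
SD(Q) = |-7|·97.2 = 680.4.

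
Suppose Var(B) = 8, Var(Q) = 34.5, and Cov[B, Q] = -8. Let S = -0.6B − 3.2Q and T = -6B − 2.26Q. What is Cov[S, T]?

Cov[S, T] = 113.856

By bilinearity, Cov[S, T] = ac·Var(B) + bd·Var(Q) + (ad+bc)·Cov[B, Q], with a=-0.6, b=-3.2, c=-6, d=-2.26.
ac·Var(B) = (-0.6)·(-6)·8 = 28.8
bd·Var(Q) = (-3.2)·(-2.26)·34.5 = 249.504
(ad+bc)·Cov[B, Q] = (20.556)·(-8) = -164.448
Cov[S, T] = 28.8 + 249.504 + (-164.448) = 113.856.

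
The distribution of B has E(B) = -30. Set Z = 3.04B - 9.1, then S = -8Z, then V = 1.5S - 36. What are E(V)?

E(Z) = 3.04·(-30) + (-9.1) = -100.3.
E(S) = (-8)·(-100.3) = 802.4.
E(V) = 1.5·802.4 + (-36) = 1167.6.

E(V) = 1167.6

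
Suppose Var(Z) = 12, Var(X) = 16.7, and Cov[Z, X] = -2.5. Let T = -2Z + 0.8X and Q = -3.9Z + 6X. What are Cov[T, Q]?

By bilinearity, Cov[T, Q] = ac·Var(Z) + bd·Var(X) + (ad+bc)·Cov[Z, X], with a=-2, b=0.8, c=-3.9, d=6.
ac·Var(Z) = (-2)·(-3.9)·12 = 93.6
bd·Var(X) = 0.8·6·16.7 = 80.16
(ad+bc)·Cov[Z, X] = (-15.12)·(-2.5) = 37.8
Cov[T, Q] = 93.6 + 80.16 + 37.8 = 211.56.

Cov[T, Q] = 211.56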